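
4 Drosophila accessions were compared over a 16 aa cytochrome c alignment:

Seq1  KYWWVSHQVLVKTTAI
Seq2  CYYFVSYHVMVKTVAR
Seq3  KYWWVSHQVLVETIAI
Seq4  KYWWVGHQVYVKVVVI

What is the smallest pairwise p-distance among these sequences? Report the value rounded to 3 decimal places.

0.125

Pairwise Hamming distances:
  Seq1 vs Seq2: 8
  Seq1 vs Seq3: 2
  Seq1 vs Seq4: 5
  Seq2 vs Seq3: 9
  Seq2 vs Seq4: 10
  Seq3 vs Seq4: 6
The smallest is 2 mismatches, between Seq1 and Seq3; p = 2/16 = 0.125.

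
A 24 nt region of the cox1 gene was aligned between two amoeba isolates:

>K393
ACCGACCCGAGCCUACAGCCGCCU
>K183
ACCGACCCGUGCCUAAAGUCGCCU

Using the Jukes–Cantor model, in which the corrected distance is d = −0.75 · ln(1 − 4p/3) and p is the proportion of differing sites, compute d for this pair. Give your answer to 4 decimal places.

0.1367

The sequences differ at positions 10 (A/U), 16 (C/A), 19 (C/U).
p = 3/24 = 0.125000.
d = −0.75 · ln(1 − (4/3)·0.125000) = −0.75 · ln(0.833333) = −0.75 · (-0.182322) = 0.1367.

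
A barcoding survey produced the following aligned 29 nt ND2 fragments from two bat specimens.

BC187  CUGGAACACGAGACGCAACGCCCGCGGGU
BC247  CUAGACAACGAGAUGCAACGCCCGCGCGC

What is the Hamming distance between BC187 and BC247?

Mismatches occur at site 3 (G↔A), site 6 (A↔C), site 7 (C↔A), site 14 (C↔U), site 27 (G↔C), site 29 (U↔C).
That gives 6 mismatches out of 29 aligned sites, so the Hamming distance is 6.

6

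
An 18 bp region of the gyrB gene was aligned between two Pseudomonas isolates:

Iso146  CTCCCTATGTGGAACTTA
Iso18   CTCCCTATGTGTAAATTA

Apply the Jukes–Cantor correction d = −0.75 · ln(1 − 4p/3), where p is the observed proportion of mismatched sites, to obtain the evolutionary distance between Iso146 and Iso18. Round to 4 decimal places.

0.1203

Differing sites — 12:G/T; 15:C/A.
p = 2/18 = 0.111111.
d = −0.75 · ln(1 − (4/3)·0.111111) = −0.75 · ln(0.851852) = −0.75 · (-0.160342) = 0.1203.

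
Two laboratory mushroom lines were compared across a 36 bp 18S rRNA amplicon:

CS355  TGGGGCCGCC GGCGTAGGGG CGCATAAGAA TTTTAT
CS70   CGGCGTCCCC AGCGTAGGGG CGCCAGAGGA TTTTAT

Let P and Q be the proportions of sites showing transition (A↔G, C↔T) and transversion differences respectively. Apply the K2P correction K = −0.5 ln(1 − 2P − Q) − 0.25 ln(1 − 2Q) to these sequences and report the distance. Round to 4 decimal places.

Differing sites — 1:T/C (Ti); 4:G/C (Tv); 6:C/T (Ti); 8:G/C (Tv); 11:G/A (Ti); 24:A/C (Tv); 25:T/A (Tv); 26:A/G (Ti); 29:A/G (Ti).
Of the 9 differences, 5 transitions and 4 transversions over 36 sites: P = 5/36 = 0.138889, Q = 4/36 = 0.111111.
d = −0.5·ln(0.611111) − 0.25·ln(0.777778) = −0.5·(-0.492477) − 0.25·(-0.251314) = 0.3091.

0.3091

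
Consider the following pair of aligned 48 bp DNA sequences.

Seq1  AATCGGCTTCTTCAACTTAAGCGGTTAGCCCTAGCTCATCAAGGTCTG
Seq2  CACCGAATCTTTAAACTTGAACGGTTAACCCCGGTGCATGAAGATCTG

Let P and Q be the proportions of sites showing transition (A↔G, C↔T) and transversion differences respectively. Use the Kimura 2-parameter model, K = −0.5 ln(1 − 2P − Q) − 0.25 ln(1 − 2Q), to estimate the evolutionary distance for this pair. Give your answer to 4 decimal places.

The sequences differ at positions 1 (A/C, transversion), 3 (T/C, transition), 6 (G/A, transition), 7 (C/A, transversion), 9 (T/C, transition), 10 (C/T, transition), 13 (C/A, transversion), 19 (A/G, transition), 21 (G/A, transition), 28 (G/A, transition), 32 (T/C, transition), 33 (A/G, transition), 35 (C/T, transition), 36 (T/G, transversion), 40 (C/G, transversion), 44 (G/A, transition).
Of the 16 differences, 11 transitions and 5 transversions over 48 sites: P = 11/48 = 0.229167, Q = 5/48 = 0.104167.
d = −0.5·ln(0.437499) − 0.25·ln(0.791666) = −0.5·(-0.826681) − 0.25·(-0.233616) = 0.4717.

0.4717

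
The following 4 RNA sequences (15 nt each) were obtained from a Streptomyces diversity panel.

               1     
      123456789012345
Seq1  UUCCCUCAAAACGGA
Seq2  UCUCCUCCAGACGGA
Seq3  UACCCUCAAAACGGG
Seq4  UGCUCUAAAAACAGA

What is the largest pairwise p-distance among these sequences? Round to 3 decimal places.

Pairwise Hamming distances:
  Seq1 vs Seq2: 4
  Seq1 vs Seq3: 2
  Seq1 vs Seq4: 4
  Seq2 vs Seq3: 5
  Seq2 vs Seq4: 7
  Seq3 vs Seq4: 5
The largest is 7 mismatches, between Seq2 and Seq4; p = 7/15 = 0.467.

0.467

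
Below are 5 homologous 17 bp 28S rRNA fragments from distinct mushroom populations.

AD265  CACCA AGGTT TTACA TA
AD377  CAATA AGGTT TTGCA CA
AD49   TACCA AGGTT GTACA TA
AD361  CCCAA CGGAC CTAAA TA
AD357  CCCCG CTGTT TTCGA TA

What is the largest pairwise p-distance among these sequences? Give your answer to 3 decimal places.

0.588

Pairwise Hamming distances:
  AD265 vs AD377: 4
  AD265 vs AD49: 2
  AD265 vs AD361: 7
  AD265 vs AD357: 6
  AD377 vs AD49: 6
  AD377 vs AD361: 10
  AD377 vs AD357: 9
  AD49 vs AD361: 8
  AD49 vs AD357: 8
  AD361 vs AD357: 8
The largest is 10 mismatches, between AD377 and AD361; p = 10/17 = 0.588.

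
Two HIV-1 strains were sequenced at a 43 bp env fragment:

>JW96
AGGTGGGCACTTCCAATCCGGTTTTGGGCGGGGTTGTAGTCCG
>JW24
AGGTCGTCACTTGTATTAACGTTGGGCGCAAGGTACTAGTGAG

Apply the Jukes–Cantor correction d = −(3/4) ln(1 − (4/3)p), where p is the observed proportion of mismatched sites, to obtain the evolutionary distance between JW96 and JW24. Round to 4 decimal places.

0.5617

Differing sites — 5:G/C; 7:G/T; 13:C/G; 14:C/T; 16:A/T; 18:C/A; 19:C/A; 20:G/C; 24:T/G; 25:T/G; 27:G/C; 30:G/A; 31:G/A; 35:T/A; 36:G/C; 41:C/G; 42:C/A.
p = 17/43 = 0.395349.
d = −0.75 · ln(1 − (4/3)·0.395349) = −0.75 · ln(0.472868) = −0.75 · (-0.748939) = 0.5617.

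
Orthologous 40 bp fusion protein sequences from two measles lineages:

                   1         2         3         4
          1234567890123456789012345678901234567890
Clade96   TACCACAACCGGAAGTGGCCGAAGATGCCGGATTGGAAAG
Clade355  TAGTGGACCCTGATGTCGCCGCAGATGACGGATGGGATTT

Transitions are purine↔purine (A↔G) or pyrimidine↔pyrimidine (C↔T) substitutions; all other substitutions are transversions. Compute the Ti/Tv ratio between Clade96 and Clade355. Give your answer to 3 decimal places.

0.167

Mismatches occur at site 3 (C/G, transversion), site 4 (C/T, transition), site 5 (A/G, transition), site 6 (C/G, transversion), site 8 (A/C, transversion), site 11 (G/T, transversion), site 14 (A/T, transversion), site 17 (G/C, transversion), site 22 (A/C, transversion), site 28 (C/A, transversion), site 34 (T/G, transversion), site 38 (A/T, transversion), site 39 (A/T, transversion), site 40 (G/T, transversion).
Of the 14 differences, 2 transitions and 12 transversions, so Ti/Tv = 2/12 = 0.167.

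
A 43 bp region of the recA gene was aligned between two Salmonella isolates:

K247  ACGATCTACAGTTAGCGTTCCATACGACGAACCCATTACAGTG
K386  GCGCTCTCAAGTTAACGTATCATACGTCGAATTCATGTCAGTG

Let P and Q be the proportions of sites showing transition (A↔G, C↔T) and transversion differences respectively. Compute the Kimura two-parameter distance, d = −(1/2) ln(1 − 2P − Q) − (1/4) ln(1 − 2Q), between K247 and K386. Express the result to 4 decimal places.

Differing sites — 1:A/G (Ti); 4:A/C (Tv); 8:A/C (Tv); 9:C/A (Tv); 15:G/A (Ti); 19:T/A (Tv); 20:C/T (Ti); 27:A/T (Tv); 32:C/T (Ti); 33:C/T (Ti); 37:T/G (Tv); 38:A/T (Tv).
Of the 12 differences, 5 transitions and 7 transversions over 43 sites: P = 5/43 = 0.116279, Q = 7/43 = 0.162791.
d = −0.5·ln(0.604651) − 0.25·ln(0.674418) = −0.5·(-0.503104) − 0.25·(-0.393905) = 0.3500.

0.3500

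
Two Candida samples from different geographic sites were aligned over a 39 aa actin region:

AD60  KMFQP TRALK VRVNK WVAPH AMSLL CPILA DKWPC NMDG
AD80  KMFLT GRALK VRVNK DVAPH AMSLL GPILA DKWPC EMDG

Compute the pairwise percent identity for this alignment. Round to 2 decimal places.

Differing sites — 4:Q/L; 5:P/T; 6:T/G; 16:W/D; 26:C/G; 36:N/E.
33 of the 39 sites match, so the percent identity is 33/39 × 100 = 84.62%.

84.62%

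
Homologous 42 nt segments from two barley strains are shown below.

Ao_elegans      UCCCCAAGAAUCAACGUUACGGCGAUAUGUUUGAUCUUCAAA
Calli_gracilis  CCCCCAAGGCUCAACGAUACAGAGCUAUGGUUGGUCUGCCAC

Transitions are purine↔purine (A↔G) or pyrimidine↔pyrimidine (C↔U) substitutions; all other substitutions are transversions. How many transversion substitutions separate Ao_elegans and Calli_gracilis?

8

The sequences differ at positions 1 (U/C, transition), 9 (A/G, transition), 10 (A/C, transversion), 17 (U/A, transversion), 21 (G/A, transition), 23 (C/A, transversion), 25 (A/C, transversion), 30 (U/G, transversion), 34 (A/G, transition), 38 (U/G, transversion), 40 (A/C, transversion), 42 (A/C, transversion).
Of the 12 differences, 4 transitions and 8 transversions, so the answer is 8.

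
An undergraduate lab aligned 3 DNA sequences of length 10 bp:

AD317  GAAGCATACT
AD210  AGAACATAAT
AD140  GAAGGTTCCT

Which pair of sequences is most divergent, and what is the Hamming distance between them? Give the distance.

7

Pairwise Hamming distances:
  AD317 vs AD210: 4
  AD317 vs AD140: 3
  AD210 vs AD140: 7
The largest is 7, between AD210 and AD140.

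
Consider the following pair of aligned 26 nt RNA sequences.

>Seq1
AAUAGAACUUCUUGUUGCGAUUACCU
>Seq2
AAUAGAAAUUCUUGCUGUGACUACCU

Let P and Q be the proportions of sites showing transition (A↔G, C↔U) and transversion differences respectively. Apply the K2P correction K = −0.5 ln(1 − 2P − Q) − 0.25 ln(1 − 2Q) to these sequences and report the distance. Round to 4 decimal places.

0.1768

Mismatches occur at site 8 (C→A, transversion), site 15 (U→C, transition), site 18 (C→U, transition), site 21 (U→C, transition).
Of the 4 differences, 3 transitions and 1 transversion over 26 sites: P = 3/26 = 0.115385, Q = 1/26 = 0.038462.
d = −0.5·ln(0.730768) − 0.25·ln(0.923076) = −0.5·(-0.313659) − 0.25·(-0.080044) = 0.1768.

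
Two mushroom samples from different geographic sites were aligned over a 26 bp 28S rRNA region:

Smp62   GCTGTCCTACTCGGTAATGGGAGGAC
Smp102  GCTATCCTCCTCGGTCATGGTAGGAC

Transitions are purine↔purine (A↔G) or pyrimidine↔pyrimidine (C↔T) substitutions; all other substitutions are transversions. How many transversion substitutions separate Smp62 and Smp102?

3

Differing sites — 4:G/A (Ti); 9:A/C (Tv); 16:A/C (Tv); 21:G/T (Tv).
Of the 4 differences, 1 transition and 3 transversions, so the answer is 3.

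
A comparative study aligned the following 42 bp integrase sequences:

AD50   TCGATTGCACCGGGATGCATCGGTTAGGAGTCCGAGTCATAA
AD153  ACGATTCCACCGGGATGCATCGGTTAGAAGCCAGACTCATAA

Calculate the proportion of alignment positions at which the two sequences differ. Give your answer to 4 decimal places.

0.1429

Mismatches occur at site 1 (T→A), site 7 (G→C), site 28 (G→A), site 31 (T→C), site 33 (C→A), site 36 (G→C).
There are 6 differences over 42 sites, so p = 6/42 = 0.1429.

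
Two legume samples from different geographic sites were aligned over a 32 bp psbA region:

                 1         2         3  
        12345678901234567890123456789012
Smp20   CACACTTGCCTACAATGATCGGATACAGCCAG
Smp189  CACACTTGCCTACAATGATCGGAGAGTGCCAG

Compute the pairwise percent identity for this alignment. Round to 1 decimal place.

90.6%

Differing sites — 24:T/G; 26:C/G; 27:A/T.
29 of the 32 sites match, so the percent identity is 29/32 × 100 = 90.6%.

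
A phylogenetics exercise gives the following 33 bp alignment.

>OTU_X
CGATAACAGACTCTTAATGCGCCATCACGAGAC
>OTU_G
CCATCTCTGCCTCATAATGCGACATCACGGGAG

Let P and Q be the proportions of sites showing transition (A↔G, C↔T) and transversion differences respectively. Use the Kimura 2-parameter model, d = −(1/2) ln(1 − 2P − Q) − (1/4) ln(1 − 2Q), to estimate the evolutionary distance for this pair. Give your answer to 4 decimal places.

0.3463

Mismatches occur at site 2 (G/C, transversion), site 5 (A/C, transversion), site 6 (A/T, transversion), site 8 (A/T, transversion), site 10 (A/C, transversion), site 14 (T/A, transversion), site 22 (C/A, transversion), site 30 (A/G, transition), site 33 (C/G, transversion).
Of the 9 differences, 1 transition and 8 transversions over 33 sites: P = 1/33 = 0.030303, Q = 8/33 = 0.242424.
d = −0.5·ln(0.696970) − 0.25·ln(0.515152) = −0.5·(-0.361013) − 0.25·(-0.663293) = 0.3463.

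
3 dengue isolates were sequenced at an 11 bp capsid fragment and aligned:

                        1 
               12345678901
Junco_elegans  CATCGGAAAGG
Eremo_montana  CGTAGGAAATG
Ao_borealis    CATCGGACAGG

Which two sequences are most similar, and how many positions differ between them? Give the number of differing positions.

1

Pairwise Hamming distances:
  Junco_elegans vs Eremo_montana: 3
  Junco_elegans vs Ao_borealis: 1
  Eremo_montana vs Ao_borealis: 4
The smallest is 1, between Junco_elegans and Ao_borealis.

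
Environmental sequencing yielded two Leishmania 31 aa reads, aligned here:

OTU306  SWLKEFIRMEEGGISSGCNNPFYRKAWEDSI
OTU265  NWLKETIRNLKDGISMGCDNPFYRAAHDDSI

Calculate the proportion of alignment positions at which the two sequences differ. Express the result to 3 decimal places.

0.355

Mismatches occur at site 1 (S↔N), site 6 (F↔T), site 9 (M↔N), site 10 (E↔L), site 11 (E↔K), site 12 (G↔D), site 16 (S↔M), site 19 (N↔D), site 25 (K↔A), site 27 (W↔H), site 28 (E↔D).
There are 11 differences over 31 sites, so p = 11/31 = 0.355.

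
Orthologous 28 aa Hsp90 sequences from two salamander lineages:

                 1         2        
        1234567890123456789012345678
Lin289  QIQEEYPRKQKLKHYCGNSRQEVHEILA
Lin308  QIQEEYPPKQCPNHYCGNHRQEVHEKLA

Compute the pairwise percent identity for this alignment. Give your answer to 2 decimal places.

78.57%

Mismatches occur at site 8 (R/P), site 11 (K/C), site 12 (L/P), site 13 (K/N), site 19 (S/H), site 26 (I/K).
22 of the 28 sites match, so the percent identity is 22/28 × 100 = 78.57%.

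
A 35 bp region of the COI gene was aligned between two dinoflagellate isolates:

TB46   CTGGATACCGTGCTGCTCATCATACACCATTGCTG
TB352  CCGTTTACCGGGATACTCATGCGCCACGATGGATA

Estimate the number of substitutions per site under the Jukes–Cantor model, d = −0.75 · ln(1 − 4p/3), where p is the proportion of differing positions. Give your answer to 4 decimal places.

Differing sites — 2:T/C; 4:G/T; 5:A/T; 11:T/G; 13:C/A; 15:G/A; 21:C/G; 22:A/C; 23:T/G; 24:A/C; 28:C/G; 31:T/G; 33:C/A; 35:G/A.
p = 14/35 = 0.400000.
d = −0.75 · ln(1 − (4/3)·0.400000) = −0.75 · ln(0.466667) = −0.75 · (-0.762139) = 0.5716.

0.5716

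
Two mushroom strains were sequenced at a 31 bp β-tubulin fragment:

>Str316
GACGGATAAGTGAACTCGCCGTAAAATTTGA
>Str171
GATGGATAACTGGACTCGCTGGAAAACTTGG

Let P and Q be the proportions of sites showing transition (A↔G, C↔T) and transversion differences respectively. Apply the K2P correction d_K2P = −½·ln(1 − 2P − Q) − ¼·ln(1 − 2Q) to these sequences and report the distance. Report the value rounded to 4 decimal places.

0.2793

The sequences differ at positions 3 (C/T, transition), 10 (G/C, transversion), 13 (A/G, transition), 20 (C/T, transition), 22 (T/G, transversion), 27 (T/C, transition), 31 (A/G, transition).
Of the 7 differences, 5 transitions and 2 transversions over 31 sites: P = 5/31 = 0.161290, Q = 2/31 = 0.064516.
d = −0.5·ln(0.612904) − 0.25·ln(0.870968) = −0.5·(-0.489547) − 0.25·(-0.138150) = 0.2793.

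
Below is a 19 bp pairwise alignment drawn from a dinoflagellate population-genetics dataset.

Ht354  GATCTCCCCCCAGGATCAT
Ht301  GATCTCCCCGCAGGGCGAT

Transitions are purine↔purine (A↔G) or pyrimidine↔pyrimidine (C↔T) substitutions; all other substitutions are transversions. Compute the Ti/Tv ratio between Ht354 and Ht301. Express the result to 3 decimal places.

1.000

Differing sites — 10:C/G (Tv); 15:A/G (Ti); 16:T/C (Ti); 17:C/G (Tv).
Of the 4 differences, 2 transitions and 2 transversions, so Ti/Tv = 2/2 = 1.000.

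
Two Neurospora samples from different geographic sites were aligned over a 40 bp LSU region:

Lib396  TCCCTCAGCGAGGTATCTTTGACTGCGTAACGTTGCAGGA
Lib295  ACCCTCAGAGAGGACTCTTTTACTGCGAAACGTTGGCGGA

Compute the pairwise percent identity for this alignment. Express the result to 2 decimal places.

80.00%

Differing sites — 1:T/A; 9:C/A; 14:T/A; 15:A/C; 21:G/T; 28:T/A; 36:C/G; 37:A/C.
32 of the 40 sites match, so the percent identity is 32/40 × 100 = 80.00%.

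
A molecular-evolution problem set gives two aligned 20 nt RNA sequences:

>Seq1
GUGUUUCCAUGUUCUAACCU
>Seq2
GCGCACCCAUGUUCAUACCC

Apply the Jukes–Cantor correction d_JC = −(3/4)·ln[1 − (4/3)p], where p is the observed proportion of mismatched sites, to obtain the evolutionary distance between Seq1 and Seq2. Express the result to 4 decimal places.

Mismatches occur at site 2 (U→C), site 4 (U→C), site 5 (U→A), site 6 (U→C), site 15 (U→A), site 16 (A→U), site 20 (U→C).
p = 7/20 = 0.350000.
d = −0.75 · ln(1 − (4/3)·0.350000) = −0.75 · ln(0.533333) = −0.75 · (-0.628609) = 0.4715.

0.4715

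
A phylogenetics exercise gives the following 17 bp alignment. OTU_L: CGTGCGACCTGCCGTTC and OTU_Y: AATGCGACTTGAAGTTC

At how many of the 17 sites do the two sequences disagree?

Mismatches occur at site 1 (C→A), site 2 (G→A), site 9 (C→T), site 12 (C→A), site 13 (C→A).
That gives 5 mismatches out of 17 aligned sites, so the Hamming distance is 5.

5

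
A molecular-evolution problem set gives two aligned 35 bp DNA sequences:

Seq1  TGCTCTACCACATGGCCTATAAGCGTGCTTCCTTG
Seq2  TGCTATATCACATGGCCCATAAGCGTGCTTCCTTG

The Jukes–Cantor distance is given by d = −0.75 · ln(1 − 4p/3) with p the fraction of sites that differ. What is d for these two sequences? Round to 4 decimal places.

0.0910

Differing sites — 5:C/A; 8:C/T; 18:T/C.
p = 3/35 = 0.085714.
d = −0.75 · ln(1 − (4/3)·0.085714) = −0.75 · ln(0.885715) = −0.75 · (-0.121360) = 0.0910.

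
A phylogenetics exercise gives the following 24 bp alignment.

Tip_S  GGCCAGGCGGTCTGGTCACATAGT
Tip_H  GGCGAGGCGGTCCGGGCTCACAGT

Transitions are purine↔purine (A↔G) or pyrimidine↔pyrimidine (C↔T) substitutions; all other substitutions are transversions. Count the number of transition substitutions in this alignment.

2

Differing sites — 4:C/G (Tv); 13:T/C (Ti); 16:T/G (Tv); 18:A/T (Tv); 21:T/C (Ti).
Of the 5 differences, 2 transitions and 3 transversions, so the answer is 2.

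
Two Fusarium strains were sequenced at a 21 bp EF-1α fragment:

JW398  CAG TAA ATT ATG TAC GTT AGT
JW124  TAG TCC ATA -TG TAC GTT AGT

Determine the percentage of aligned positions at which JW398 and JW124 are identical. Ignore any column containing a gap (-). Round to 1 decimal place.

80.0%

Excluding the 1 gap column leaves 20 comparable sites.
The sequences differ at positions 1 (C/T), 5 (A/C), 6 (A/C), 9 (T/A).
16 of the 20 comparable sites match, so the percent identity is 16/20 × 100 = 80.0%.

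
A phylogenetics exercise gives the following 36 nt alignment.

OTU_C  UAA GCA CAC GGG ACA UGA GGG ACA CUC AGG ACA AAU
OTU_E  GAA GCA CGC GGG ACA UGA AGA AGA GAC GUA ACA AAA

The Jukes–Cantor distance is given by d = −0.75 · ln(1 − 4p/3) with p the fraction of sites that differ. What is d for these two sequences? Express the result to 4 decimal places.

0.3924

Mismatches occur at site 1 (U→G), site 8 (A→G), site 19 (G→A), site 21 (G→A), site 23 (C→G), site 25 (C→G), site 26 (U→A), site 28 (A→G), site 29 (G→U), site 30 (G→A), site 36 (U→A).
p = 11/36 = 0.305556.
d = −0.75 · ln(1 − (4/3)·0.305556) = −0.75 · ln(0.592592) = −0.75 · (-0.523249) = 0.3924.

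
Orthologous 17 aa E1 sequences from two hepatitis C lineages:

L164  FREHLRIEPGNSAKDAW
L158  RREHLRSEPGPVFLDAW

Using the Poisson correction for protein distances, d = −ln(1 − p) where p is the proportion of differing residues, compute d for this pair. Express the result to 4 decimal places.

0.4353

The sequences differ at positions 1 (F/R), 7 (I/S), 11 (N/P), 12 (S/V), 13 (A/F), 14 (K/L).
p = 6/17 = 0.352941.
d = −ln(1 − 0.352941) = −ln(0.647059) = 0.4353.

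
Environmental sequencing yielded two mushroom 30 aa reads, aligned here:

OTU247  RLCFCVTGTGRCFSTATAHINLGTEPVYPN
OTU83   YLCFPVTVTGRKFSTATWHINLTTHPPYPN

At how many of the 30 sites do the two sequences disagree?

8

The sequences differ at positions 1 (R/Y), 5 (C/P), 8 (G/V), 12 (C/K), 18 (A/W), 23 (G/T), 25 (E/H), 27 (V/P).
That gives 8 mismatches out of 30 aligned sites, so the Hamming distance is 8.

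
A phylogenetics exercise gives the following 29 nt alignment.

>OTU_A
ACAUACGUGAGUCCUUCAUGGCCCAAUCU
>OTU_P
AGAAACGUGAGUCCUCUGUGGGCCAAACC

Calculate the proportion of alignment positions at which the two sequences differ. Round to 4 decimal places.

Differing sites — 2:C/G; 4:U/A; 16:U/C; 17:C/U; 18:A/G; 22:C/G; 27:U/A; 29:U/C.
There are 8 differences over 29 sites, so p = 8/29 = 0.2759.

0.2759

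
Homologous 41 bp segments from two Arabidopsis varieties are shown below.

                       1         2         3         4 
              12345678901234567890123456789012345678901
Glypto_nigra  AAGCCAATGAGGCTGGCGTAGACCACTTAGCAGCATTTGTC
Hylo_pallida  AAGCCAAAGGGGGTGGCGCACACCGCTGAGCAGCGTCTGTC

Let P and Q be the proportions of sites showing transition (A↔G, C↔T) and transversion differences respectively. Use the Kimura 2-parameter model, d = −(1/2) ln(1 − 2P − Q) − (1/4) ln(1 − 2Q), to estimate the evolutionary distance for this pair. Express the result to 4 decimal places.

Differing sites — 8:T/A (Tv); 10:A/G (Ti); 13:C/G (Tv); 19:T/C (Ti); 21:G/C (Tv); 25:A/G (Ti); 28:T/G (Tv); 35:A/G (Ti); 37:T/C (Ti).
Of the 9 differences, 5 transitions and 4 transversions over 41 sites: P = 5/41 = 0.121951, Q = 4/41 = 0.097561.
d = −0.5·ln(0.658537) − 0.25·ln(0.804878) = −0.5·(-0.417735) − 0.25·(-0.217065) = 0.2631.

0.2631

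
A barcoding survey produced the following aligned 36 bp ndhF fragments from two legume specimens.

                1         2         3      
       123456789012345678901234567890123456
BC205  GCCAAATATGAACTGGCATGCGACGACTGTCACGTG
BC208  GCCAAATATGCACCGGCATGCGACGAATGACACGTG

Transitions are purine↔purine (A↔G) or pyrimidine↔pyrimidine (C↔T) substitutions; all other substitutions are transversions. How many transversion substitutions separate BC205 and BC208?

3

The sequences differ at positions 11 (A/C, transversion), 14 (T/C, transition), 27 (C/A, transversion), 30 (T/A, transversion).
Of the 4 differences, 1 transition and 3 transversions, so the answer is 3.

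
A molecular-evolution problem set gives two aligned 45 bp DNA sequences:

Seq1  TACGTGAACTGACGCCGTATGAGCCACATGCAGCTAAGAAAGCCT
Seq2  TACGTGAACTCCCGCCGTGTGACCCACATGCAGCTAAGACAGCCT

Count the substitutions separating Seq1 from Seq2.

5

The sequences differ at positions 11 (G/C), 12 (A/C), 19 (A/G), 23 (G/C), 40 (A/C).
That gives 5 mismatches out of 45 aligned sites, so the Hamming distance is 5.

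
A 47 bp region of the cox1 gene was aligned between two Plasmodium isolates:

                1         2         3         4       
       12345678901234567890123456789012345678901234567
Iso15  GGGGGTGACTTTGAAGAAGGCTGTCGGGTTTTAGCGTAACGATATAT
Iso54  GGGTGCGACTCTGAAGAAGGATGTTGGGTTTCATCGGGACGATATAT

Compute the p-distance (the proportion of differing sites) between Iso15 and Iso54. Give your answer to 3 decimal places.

0.191

Mismatches occur at site 4 (G→T), site 6 (T→C), site 11 (T→C), site 21 (C→A), site 25 (C→T), site 32 (T→C), site 34 (G→T), site 37 (T→G), site 38 (A→G).
There are 9 differences over 47 sites, so p = 9/47 = 0.191.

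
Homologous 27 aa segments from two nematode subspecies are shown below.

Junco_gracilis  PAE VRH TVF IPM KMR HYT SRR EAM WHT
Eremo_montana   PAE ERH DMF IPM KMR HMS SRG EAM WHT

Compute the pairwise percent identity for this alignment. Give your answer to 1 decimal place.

77.8%

Differing sites — 4:V/E; 7:T/D; 8:V/M; 17:Y/M; 18:T/S; 21:R/G.
21 of the 27 sites match, so the percent identity is 21/27 × 100 = 77.8%.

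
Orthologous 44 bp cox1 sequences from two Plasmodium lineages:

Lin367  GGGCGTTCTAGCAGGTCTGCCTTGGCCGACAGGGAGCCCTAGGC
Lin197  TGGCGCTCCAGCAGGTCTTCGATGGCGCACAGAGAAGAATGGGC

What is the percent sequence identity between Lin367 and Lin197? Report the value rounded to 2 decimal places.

The sequences differ at positions 1 (G/T), 6 (T/C), 9 (T/C), 19 (G/T), 21 (C/G), 22 (T/A), 27 (C/G), 28 (G/C), 33 (G/A), 36 (G/A), 37 (C/G), 38 (C/A), 39 (C/A), 41 (A/G).
30 of the 44 sites match, so the percent identity is 30/44 × 100 = 68.18%.

68.18%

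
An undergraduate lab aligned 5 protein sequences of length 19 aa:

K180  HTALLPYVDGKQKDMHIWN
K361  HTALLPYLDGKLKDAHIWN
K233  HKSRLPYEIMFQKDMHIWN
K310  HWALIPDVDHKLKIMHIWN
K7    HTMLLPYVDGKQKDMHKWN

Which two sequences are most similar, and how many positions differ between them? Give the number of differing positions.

Pairwise Hamming distances:
  K180 vs K361: 3
  K180 vs K233: 7
  K180 vs K310: 6
  K180 vs K7: 2
  K361 vs K233: 9
  K361 vs K310: 7
  K361 vs K7: 5
  K233 vs K310: 11
  K233 vs K7: 8
  K310 vs K7: 8
The smallest is 2, between K180 and K7.

2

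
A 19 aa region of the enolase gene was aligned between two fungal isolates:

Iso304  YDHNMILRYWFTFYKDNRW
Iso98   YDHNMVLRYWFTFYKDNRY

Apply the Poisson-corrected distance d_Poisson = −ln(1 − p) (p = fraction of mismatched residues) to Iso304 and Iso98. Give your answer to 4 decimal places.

Differing sites — 6:I/V; 19:W/Y.
p = 2/19 = 0.105263.
d = −ln(1 − 0.105263) = −ln(0.894737) = 0.1112.

0.1112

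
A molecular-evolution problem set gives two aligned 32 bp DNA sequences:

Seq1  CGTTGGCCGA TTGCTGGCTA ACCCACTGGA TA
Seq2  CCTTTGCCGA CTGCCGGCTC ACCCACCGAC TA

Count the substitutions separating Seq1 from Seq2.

Mismatches occur at site 2 (G↔C), site 5 (G↔T), site 11 (T↔C), site 15 (T↔C), site 20 (A↔C), site 27 (T↔C), site 29 (G↔A), site 30 (A↔C).
That gives 8 mismatches out of 32 aligned sites, so the Hamming distance is 8.

8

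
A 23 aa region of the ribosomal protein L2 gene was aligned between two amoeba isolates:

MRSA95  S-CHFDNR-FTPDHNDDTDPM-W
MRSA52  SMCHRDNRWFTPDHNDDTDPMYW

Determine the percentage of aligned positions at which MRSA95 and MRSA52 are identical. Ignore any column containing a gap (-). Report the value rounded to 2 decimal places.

95.00%

Excluding the 3 gap columns leaves 20 comparable sites.
A single mismatch occurs at site 5 (F↔R).
19 of the 20 comparable sites match, so the percent identity is 19/20 × 100 = 95.00%.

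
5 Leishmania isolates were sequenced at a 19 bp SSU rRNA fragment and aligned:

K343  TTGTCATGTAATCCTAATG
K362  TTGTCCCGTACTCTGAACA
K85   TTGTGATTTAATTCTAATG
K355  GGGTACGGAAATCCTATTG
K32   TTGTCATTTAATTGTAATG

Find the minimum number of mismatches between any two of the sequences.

Pairwise Hamming distances:
  K343 vs K362: 7
  K343 vs K85: 3
  K343 vs K355: 7
  K343 vs K32: 3
  K362 vs K85: 10
  K362 vs K355: 11
  K362 vs K32: 9
  K85 vs K355: 9
  K85 vs K32: 2
  K355 vs K32: 10
The smallest is 2, between K85 and K32.

2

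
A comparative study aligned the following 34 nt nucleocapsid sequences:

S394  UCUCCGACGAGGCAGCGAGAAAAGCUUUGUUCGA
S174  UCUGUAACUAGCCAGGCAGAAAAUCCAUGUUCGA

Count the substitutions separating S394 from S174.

10

The sequences differ at positions 4 (C/G), 5 (C/U), 6 (G/A), 9 (G/U), 12 (G/C), 16 (C/G), 17 (G/C), 24 (G/U), 26 (U/C), 27 (U/A).
That gives 10 mismatches out of 34 aligned sites, so the Hamming distance is 10.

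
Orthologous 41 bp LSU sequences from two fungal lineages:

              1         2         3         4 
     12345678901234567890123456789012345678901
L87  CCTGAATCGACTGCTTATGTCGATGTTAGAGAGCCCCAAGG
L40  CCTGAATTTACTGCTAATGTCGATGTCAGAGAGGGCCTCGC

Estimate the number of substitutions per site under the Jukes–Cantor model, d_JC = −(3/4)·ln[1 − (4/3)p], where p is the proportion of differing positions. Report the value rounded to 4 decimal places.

Mismatches occur at site 8 (C↔T), site 9 (G↔T), site 16 (T↔A), site 27 (T↔C), site 34 (C↔G), site 35 (C↔G), site 38 (A↔T), site 39 (A↔C), site 41 (G↔C).
p = 9/41 = 0.219512.
d = −0.75 · ln(1 − (4/3)·0.219512) = −0.75 · ln(0.707317) = −0.75 · (-0.346276) = 0.2597.

0.2597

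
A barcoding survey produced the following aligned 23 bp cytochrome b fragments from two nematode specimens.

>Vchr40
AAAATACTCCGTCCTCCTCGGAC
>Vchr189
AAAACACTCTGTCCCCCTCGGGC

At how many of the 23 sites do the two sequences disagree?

4

The sequences differ at positions 5 (T/C), 10 (C/T), 15 (T/C), 22 (A/G).
That gives 4 mismatches out of 23 aligned sites, so the Hamming distance is 4.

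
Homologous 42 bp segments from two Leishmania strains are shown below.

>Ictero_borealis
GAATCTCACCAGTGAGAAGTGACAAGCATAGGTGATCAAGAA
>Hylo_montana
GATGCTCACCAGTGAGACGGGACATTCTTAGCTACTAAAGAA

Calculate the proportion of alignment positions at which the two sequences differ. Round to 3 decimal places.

0.262

Differing sites — 3:A/T; 4:T/G; 18:A/C; 20:T/G; 25:A/T; 26:G/T; 28:A/T; 32:G/C; 34:G/A; 35:A/C; 37:C/A.
There are 11 differences over 42 sites, so p = 11/42 = 0.262.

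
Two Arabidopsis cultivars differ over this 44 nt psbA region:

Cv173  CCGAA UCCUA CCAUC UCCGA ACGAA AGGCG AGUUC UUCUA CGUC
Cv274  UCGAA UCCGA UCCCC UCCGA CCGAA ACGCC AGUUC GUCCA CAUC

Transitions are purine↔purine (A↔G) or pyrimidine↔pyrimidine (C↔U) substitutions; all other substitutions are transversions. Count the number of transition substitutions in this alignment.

5

Differing sites — 1:C/U (Ti); 9:U/G (Tv); 11:C/U (Ti); 13:A/C (Tv); 14:U/C (Ti); 21:A/C (Tv); 27:G/C (Tv); 30:G/C (Tv); 36:U/G (Tv); 39:U/C (Ti); 42:G/A (Ti).
Of the 11 differences, 5 transitions and 6 transversions, so the answer is 5.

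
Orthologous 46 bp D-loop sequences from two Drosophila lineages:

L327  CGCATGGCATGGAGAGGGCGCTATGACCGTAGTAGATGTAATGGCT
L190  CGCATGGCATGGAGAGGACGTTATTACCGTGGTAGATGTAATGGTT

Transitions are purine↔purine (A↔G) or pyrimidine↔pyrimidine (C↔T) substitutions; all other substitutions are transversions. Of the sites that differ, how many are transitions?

Mismatches occur at site 18 (G↔A, transition), site 21 (C↔T, transition), site 25 (G↔T, transversion), site 31 (A↔G, transition), site 45 (C↔T, transition).
Of the 5 differences, 4 transitions and 1 transversion, so the answer is 4.

4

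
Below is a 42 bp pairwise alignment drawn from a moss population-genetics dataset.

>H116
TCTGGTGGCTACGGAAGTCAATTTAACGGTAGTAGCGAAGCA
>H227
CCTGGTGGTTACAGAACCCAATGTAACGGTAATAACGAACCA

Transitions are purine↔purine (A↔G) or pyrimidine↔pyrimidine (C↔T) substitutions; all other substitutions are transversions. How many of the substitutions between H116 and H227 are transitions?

6

Mismatches occur at site 1 (T/C, transition), site 9 (C/T, transition), site 13 (G/A, transition), site 17 (G/C, transversion), site 18 (T/C, transition), site 23 (T/G, transversion), site 32 (G/A, transition), site 35 (G/A, transition), site 40 (G/C, transversion).
Of the 9 differences, 6 transitions and 3 transversions, so the answer is 6.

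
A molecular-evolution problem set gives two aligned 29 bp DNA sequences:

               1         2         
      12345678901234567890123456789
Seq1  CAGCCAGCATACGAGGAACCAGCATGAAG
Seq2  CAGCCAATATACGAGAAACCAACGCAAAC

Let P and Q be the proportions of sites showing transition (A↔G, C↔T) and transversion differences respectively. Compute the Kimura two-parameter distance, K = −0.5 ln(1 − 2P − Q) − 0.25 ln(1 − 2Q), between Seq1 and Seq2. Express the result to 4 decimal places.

The sequences differ at positions 7 (G/A, transition), 8 (C/T, transition), 16 (G/A, transition), 22 (G/A, transition), 24 (A/G, transition), 25 (T/C, transition), 26 (G/A, transition), 29 (G/C, transversion).
Of the 8 differences, 7 transitions and 1 transversion over 29 sites: P = 7/29 = 0.241379, Q = 1/29 = 0.034483.
d = −0.5·ln(0.482759) − 0.25·ln(0.931034) = −0.5·(-0.728238) − 0.25·(-0.071459) = 0.3820.

0.3820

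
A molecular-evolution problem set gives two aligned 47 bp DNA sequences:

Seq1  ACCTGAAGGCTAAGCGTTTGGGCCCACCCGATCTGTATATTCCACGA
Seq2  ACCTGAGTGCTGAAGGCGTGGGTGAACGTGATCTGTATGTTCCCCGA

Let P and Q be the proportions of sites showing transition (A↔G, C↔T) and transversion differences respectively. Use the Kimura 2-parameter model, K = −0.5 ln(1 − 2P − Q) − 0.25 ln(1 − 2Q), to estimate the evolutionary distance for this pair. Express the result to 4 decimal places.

Differing sites — 7:A/G (Ti); 8:G/T (Tv); 12:A/G (Ti); 14:G/A (Ti); 15:C/G (Tv); 17:T/C (Ti); 18:T/G (Tv); 23:C/T (Ti); 24:C/G (Tv); 25:C/A (Tv); 28:C/G (Tv); 29:C/T (Ti); 39:A/G (Ti); 44:A/C (Tv).
Of the 14 differences, 7 transitions and 7 transversions over 47 sites: P = 7/47 = 0.148936, Q = 7/47 = 0.148936.
d = −0.5·ln(0.553192) − 0.25·ln(0.702128) = −0.5·(-0.592050) − 0.25·(-0.353640) = 0.3844.

0.3844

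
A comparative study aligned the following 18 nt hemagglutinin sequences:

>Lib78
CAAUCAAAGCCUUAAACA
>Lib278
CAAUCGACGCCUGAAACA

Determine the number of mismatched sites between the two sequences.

The sequences differ at positions 6 (A/G), 8 (A/C), 13 (U/G).
That gives 3 mismatches out of 18 aligned sites, so the Hamming distance is 3.

3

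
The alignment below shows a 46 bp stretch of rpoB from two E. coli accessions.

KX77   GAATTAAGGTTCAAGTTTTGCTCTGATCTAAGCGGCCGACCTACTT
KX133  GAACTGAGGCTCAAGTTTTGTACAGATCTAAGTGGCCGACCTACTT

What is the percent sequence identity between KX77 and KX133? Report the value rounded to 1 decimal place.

84.8%

The sequences differ at positions 4 (T/C), 6 (A/G), 10 (T/C), 21 (C/T), 22 (T/A), 24 (T/A), 33 (C/T).
39 of the 46 sites match, so the percent identity is 39/46 × 100 = 84.8%.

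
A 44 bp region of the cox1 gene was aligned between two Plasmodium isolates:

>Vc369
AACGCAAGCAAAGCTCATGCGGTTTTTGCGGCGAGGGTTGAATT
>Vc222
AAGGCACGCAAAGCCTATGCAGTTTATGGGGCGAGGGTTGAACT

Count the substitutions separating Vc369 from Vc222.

8

Mismatches occur at site 3 (C→G), site 7 (A→C), site 15 (T→C), site 16 (C→T), site 21 (G→A), site 26 (T→A), site 29 (C→G), site 43 (T→C).
That gives 8 mismatches out of 44 aligned sites, so the Hamming distance is 8.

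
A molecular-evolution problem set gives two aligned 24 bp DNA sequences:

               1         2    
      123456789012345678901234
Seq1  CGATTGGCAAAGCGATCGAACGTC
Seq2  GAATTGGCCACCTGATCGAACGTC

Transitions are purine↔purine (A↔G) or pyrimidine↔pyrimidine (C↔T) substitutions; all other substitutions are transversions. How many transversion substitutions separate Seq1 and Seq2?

Mismatches occur at site 1 (C→G, transversion), site 2 (G→A, transition), site 9 (A→C, transversion), site 11 (A→C, transversion), site 12 (G→C, transversion), site 13 (C→T, transition).
Of the 6 differences, 2 transitions and 4 transversions, so the answer is 4.

4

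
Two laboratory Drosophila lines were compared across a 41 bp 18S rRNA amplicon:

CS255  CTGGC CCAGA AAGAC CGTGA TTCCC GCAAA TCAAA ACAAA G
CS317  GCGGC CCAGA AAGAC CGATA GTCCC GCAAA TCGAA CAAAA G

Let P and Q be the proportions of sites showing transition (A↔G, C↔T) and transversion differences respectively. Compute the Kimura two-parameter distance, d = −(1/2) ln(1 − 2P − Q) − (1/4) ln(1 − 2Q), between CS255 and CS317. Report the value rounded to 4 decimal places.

0.2264

Differing sites — 1:C/G (Tv); 2:T/C (Ti); 18:T/A (Tv); 19:G/T (Tv); 21:T/G (Tv); 33:A/G (Ti); 36:A/C (Tv); 37:C/A (Tv).
Of the 8 differences, 2 transitions and 6 transversions over 41 sites: P = 2/41 = 0.048780, Q = 6/41 = 0.146341.
d = −0.5·ln(0.756099) − 0.25·ln(0.707318) = −0.5·(-0.279583) − 0.25·(-0.346275) = 0.2264.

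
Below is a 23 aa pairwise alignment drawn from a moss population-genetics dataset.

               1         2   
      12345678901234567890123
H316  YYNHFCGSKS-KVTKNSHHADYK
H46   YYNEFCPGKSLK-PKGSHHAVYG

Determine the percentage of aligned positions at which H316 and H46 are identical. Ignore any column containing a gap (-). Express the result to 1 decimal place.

Excluding the 2 gap columns leaves 21 comparable sites.
Differing sites — 4:H/E; 7:G/P; 8:S/G; 14:T/P; 16:N/G; 21:D/V; 23:K/G.
14 of the 21 comparable sites match, so the percent identity is 14/21 × 100 = 66.7%.

66.7%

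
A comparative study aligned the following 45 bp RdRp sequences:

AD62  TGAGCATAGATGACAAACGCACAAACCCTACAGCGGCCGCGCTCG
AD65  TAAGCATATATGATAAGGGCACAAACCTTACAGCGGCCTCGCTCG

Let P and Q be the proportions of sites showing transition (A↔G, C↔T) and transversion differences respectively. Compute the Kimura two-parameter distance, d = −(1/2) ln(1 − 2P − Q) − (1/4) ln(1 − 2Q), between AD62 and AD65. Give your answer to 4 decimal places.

0.1759

Differing sites — 2:G/A (Ti); 9:G/T (Tv); 14:C/T (Ti); 17:A/G (Ti); 18:C/G (Tv); 28:C/T (Ti); 39:G/T (Tv).
Of the 7 differences, 4 transitions and 3 transversions over 45 sites: P = 4/45 = 0.088889, Q = 3/45 = 0.066667.
d = −0.5·ln(0.755555) − 0.25·ln(0.866666) = −0.5·(-0.280303) − 0.25·(-0.143102) = 0.1759.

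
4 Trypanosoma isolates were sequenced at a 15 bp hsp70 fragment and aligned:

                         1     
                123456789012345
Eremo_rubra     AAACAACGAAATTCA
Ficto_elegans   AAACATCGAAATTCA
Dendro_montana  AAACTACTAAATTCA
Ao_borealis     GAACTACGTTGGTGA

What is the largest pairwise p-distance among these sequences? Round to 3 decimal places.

0.533

Pairwise Hamming distances:
  Eremo_rubra vs Ficto_elegans: 1
  Eremo_rubra vs Dendro_montana: 2
  Eremo_rubra vs Ao_borealis: 7
  Ficto_elegans vs Dendro_montana: 3
  Ficto_elegans vs Ao_borealis: 8
  Dendro_montana vs Ao_borealis: 7
The largest is 8 mismatches, between Ficto_elegans and Ao_borealis; p = 8/15 = 0.533.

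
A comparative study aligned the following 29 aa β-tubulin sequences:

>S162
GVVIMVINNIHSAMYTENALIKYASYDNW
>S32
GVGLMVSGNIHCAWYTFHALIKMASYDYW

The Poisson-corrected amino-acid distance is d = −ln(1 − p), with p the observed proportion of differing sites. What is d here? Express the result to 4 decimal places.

0.4229

The sequences differ at positions 3 (V/G), 4 (I/L), 7 (I/S), 8 (N/G), 12 (S/C), 14 (M/W), 17 (E/F), 18 (N/H), 23 (Y/M), 28 (N/Y).
p = 10/29 = 0.344828.
d = −ln(1 − 0.344828) = −ln(0.655172) = 0.4229.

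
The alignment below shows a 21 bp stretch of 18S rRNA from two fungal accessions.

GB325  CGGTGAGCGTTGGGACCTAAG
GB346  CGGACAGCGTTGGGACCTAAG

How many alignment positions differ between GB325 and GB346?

2

The sequences differ at positions 4 (T/A), 5 (G/C).
That gives 2 mismatches out of 21 aligned sites, so the Hamming distance is 2.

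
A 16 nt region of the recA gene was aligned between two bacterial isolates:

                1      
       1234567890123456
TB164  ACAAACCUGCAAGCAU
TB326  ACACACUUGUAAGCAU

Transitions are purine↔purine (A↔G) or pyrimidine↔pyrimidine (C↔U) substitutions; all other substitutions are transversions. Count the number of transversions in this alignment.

The sequences differ at positions 4 (A/C, transversion), 7 (C/U, transition), 10 (C/U, transition).
Of the 3 differences, 2 transitions and 1 transversion, so the answer is 1.

1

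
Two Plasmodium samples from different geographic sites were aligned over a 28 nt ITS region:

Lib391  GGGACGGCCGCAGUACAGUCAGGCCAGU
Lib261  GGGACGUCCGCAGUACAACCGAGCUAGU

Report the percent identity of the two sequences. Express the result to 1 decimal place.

78.6%

The sequences differ at positions 7 (G/U), 18 (G/A), 19 (U/C), 21 (A/G), 22 (G/A), 25 (C/U).
22 of the 28 sites match, so the percent identity is 22/28 × 100 = 78.6%.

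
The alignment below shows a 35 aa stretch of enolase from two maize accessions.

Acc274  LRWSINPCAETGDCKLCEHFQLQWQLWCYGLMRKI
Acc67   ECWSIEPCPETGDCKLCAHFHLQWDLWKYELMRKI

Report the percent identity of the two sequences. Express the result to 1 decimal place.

74.3%

The sequences differ at positions 1 (L/E), 2 (R/C), 6 (N/E), 9 (A/P), 18 (E/A), 21 (Q/H), 25 (Q/D), 28 (C/K), 30 (G/E).
26 of the 35 sites match, so the percent identity is 26/35 × 100 = 74.3%.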